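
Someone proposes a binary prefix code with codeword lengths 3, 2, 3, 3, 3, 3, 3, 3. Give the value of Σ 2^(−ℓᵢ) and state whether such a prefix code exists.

With common denominator 2^3 = 8: Σ 2^(−ℓᵢ) = 1/8 + 2/8 + 1/8 + 1/8 + 1/8 + 1/8 + 1/8 + 1/8 = 9/8 = 1.125.
Kraft's inequality requires Σ ≤ 1; here Σ = 1.125 > 1, so no such prefix code exists.

1.125; no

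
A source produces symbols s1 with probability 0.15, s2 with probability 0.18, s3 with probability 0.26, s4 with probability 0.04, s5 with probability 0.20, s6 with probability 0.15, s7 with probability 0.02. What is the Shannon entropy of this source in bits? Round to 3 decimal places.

H = −Σ pᵢ log₂ pᵢ.
−0.15·log₂(0.15) = 0.4105
−0.18·log₂(0.18) = 0.4453
−0.26·log₂(0.26) = 0.5053
−0.04·log₂(0.04) = 0.1858
−0.20·log₂(0.20) = 0.4644
−0.15·log₂(0.15) = 0.4105
−0.02·log₂(0.02) = 0.1129
Sum ≈ 2.5347 → 2.535 bits.

2.535 bits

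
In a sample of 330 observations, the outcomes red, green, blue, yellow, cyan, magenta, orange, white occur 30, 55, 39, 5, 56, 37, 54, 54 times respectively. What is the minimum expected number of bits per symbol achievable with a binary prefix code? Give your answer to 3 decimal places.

Probabilities are the counts divided by 330.
Repeatedly combine the two least-probable nodes; the expected code length is the sum of the merged weights.
merge 1/66 + 1/11 → 7/66
merge 7/66 + 37/330 → 12/55
merge 13/110 + 9/55 → 31/110
merge 9/55 + 1/6 → 109/330
merge 28/165 + 12/55 → 64/165
merge 31/110 + 109/330 → 101/165
merge 64/165 + 101/165 → 1
L = 7/66 + 12/55 + 31/110 + 109/330 + 64/165 + 101/165 + 1 = 323/110 ≈ 2.936 bits/symbol.

2.936 bits/symbol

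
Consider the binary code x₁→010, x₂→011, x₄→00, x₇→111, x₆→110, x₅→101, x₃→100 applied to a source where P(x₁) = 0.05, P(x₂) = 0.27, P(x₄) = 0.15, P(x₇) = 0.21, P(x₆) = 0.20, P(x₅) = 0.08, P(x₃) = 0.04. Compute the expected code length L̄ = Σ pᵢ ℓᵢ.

2.85 bits/symbol

L̄ = Σ pᵢ·ℓᵢ = 0.05·3 + 0.27·3 + 0.15·2 + 0.21·3 + 0.20·3 + 0.08·3 + 0.04·3 = 2.85 bits/symbol.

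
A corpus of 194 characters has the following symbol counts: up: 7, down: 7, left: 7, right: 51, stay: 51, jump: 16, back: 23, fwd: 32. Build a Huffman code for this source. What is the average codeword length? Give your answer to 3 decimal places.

2.655 bits/symbol

Probabilities are the counts divided by 194.
Repeatedly combine the two least-probable nodes; the expected code length is the sum of the merged weights.
merge 7/194 + 7/194 → 7/97
merge 7/194 + 7/97 → 21/194
merge 8/97 + 21/194 → 37/194
merge 23/194 + 16/97 → 55/194
merge 37/194 + 51/194 → 44/97
merge 51/194 + 55/194 → 53/97
merge 44/97 + 53/97 → 1
L = 7/97 + 21/194 + 37/194 + 55/194 + 44/97 + 53/97 + 1 = 515/194 ≈ 2.655 bits/symbol.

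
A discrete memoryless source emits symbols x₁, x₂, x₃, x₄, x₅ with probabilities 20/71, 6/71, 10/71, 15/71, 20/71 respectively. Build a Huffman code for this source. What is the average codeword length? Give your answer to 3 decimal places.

2.225 bits/symbol

Repeatedly combine the two least-probable nodes; the expected code length is the sum of the merged weights.
merge 6/71 + 10/71 → 16/71
merge 15/71 + 16/71 → 31/71
merge 20/71 + 20/71 → 40/71
merge 31/71 + 40/71 → 1
L = 16/71 + 31/71 + 40/71 + 1 = 158/71 ≈ 2.225 bits/symbol.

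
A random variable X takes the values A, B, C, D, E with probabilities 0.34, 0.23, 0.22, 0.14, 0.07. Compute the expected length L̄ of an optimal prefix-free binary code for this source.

Repeatedly combine the two least-probable nodes; the expected code length is the sum of the merged weights.
merge 7/100 + 7/50 → 21/100
merge 21/100 + 11/50 → 43/100
merge 23/100 + 17/50 → 57/100
merge 43/100 + 57/100 → 1
L = 21/100 + 43/100 + 57/100 + 1 = 221/100 = 2.21 bits/symbol.

2.21 bits/symbol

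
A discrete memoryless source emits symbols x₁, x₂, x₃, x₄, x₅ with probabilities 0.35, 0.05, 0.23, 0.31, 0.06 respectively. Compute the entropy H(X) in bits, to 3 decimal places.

H = −Σ pᵢ log₂ pᵢ.
−0.35·log₂(0.35) = 0.5301
−0.05·log₂(0.05) = 0.2161
−0.23·log₂(0.23) = 0.4877
−0.31·log₂(0.31) = 0.5238
−0.06·log₂(0.06) = 0.2435
Sum ≈ 2.0012 → 2.001 bits.

2.001 bits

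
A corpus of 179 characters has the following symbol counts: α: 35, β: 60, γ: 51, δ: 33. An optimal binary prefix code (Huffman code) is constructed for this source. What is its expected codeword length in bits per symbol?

Probabilities are the counts divided by 179.
Repeatedly combine the two least-probable nodes; the expected code length is the sum of the merged weights.
merge 33/179 + 35/179 → 68/179
merge 51/179 + 60/179 → 111/179
merge 68/179 + 111/179 → 1
L = 68/179 + 111/179 + 1 = 2 bits/symbol.

2 bits/symbol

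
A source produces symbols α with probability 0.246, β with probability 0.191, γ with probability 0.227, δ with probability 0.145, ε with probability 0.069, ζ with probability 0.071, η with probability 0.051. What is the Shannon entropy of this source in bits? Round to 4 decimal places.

H = −Σ pᵢ log₂ pᵢ.
−0.246·log₂(0.246) = 0.4977
−0.191·log₂(0.191) = 0.4562
−0.227·log₂(0.227) = 0.4856
−0.145·log₂(0.145) = 0.4040
−0.069·log₂(0.069) = 0.2662
−0.071·log₂(0.071) = 0.2709
−0.051·log₂(0.051) = 0.2190
Sum ≈ 2.5995 → 2.5995 bits.

2.5995 bits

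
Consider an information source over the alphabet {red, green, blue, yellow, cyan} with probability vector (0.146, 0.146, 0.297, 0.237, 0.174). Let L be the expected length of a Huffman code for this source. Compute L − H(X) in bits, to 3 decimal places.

Entropy H = −Σ p log₂ p ≈ 2.2620 bits.
Huffman merges: 73/500+73/500→73/250; 87/500+237/1000→411/1000; 73/250+297/1000→589/1000; 411/1000+589/1000→1. L = 573/250 ≈ 2.2920.
L − H = 2.2920 − 2.2620 = 0.030 bits.

0.030 bits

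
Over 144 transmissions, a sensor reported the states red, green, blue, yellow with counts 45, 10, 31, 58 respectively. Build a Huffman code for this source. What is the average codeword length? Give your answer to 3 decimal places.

Probabilities are the counts divided by 144.
Repeatedly combine the two least-probable nodes; the expected code length is the sum of the merged weights.
merge 5/72 + 31/144 → 41/144
merge 41/144 + 5/16 → 43/72
merge 29/72 + 43/72 → 1
L = 41/144 + 43/72 + 1 = 271/144 ≈ 1.882 bits/symbol.

1.882 bits/symbol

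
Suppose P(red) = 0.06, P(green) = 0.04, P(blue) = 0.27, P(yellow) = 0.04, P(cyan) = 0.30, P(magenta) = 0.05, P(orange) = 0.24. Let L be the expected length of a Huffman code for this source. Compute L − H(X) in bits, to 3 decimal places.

Entropy H = −Σ p log₂ p ≈ 2.3564 bits.
Huffman merges: 1/25+1/25→2/25; 1/20+3/50→11/100; 2/25+11/100→19/100; 19/100+6/25→43/100; 27/100+3/10→57/100; 43/100+57/100→1. L = 119/50 ≈ 2.3800.
L − H = 2.3800 − 2.3564 = 0.024 bits.

0.024 bits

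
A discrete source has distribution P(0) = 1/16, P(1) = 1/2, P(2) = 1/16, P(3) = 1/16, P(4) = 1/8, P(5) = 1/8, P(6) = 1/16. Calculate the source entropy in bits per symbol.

2.25 bits

Each probability is a power of 1/2, so log₂(1/p) is an integer.
H = Σ p·log₂(1/p) = 1/16·4 + 1/2·1 + 1/16·4 + 1/16·4 + 1/8·3 + 1/8·3 + 1/16·4 = 2.25 bits.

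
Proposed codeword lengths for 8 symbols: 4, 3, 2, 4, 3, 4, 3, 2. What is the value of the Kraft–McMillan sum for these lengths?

With common denominator 2^4 = 16: Σ 2^(−ℓᵢ) = 1/16 + 2/16 + 4/16 + 1/16 + 2/16 + 1/16 + 2/16 + 4/16 = 17/16 = 1.0625.

1.0625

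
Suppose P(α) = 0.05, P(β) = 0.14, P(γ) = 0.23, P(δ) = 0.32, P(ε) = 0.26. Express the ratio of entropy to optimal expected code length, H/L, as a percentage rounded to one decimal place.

Entropy H = −Σ p log₂ p ≈ 2.1322 bits.
Huffman merges: 1/20+7/50→19/100; 19/100+23/100→21/50; 13/50+8/25→29/50; 21/50+29/50→1. L = 219/100 ≈ 2.1900.
Efficiency = H/L = 2.1322/2.1900 = 97.4%.

97.4%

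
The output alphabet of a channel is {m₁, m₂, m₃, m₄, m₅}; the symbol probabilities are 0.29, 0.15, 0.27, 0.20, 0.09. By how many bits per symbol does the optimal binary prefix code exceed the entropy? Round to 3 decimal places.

0.024 bits

Entropy H = −Σ p log₂ p ≈ 2.2155 bits.
Huffman merges: 9/100+3/20→6/25; 1/5+6/25→11/25; 27/100+29/100→14/25; 11/25+14/25→1. L = 56/25 ≈ 2.2400.
L − H = 2.2400 − 2.2155 = 0.024 bits.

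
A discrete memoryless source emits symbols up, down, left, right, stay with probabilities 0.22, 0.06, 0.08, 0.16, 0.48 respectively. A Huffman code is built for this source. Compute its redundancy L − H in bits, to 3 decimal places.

Entropy H = −Σ p log₂ p ≈ 1.9469 bits.
Huffman merges: 3/50+2/25→7/50; 7/50+4/25→3/10; 11/50+3/10→13/25; 12/25+13/25→1. L = 49/25 ≈ 1.9600.
L − H = 1.9600 − 1.9469 = 0.013 bits.

0.013 bits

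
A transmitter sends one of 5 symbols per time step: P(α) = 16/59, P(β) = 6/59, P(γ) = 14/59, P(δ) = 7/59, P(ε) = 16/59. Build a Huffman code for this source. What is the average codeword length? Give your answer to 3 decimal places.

2.220 bits/symbol

Repeatedly combine the two least-probable nodes; the expected code length is the sum of the merged weights.
merge 6/59 + 7/59 → 13/59
merge 13/59 + 14/59 → 27/59
merge 16/59 + 16/59 → 32/59
merge 27/59 + 32/59 → 1
L = 13/59 + 27/59 + 32/59 + 1 = 131/59 ≈ 2.220 bits/symbol.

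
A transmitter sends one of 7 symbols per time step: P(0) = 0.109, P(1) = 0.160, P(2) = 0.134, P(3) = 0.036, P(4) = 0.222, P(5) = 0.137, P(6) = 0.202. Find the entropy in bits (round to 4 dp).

H = −Σ pᵢ log₂ pᵢ.
−0.109·log₂(0.109) = 0.3485
−0.160·log₂(0.160) = 0.4230
−0.134·log₂(0.134) = 0.3886
−0.036·log₂(0.036) = 0.1727
−0.222·log₂(0.222) = 0.4820
−0.137·log₂(0.137) = 0.3929
−0.202·log₂(0.202) = 0.4661
Sum ≈ 2.6738 → 2.6738 bits.

2.6738 bits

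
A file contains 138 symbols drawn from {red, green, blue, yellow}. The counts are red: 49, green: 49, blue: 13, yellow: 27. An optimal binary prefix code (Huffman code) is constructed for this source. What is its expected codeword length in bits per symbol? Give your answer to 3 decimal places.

Probabilities are the counts divided by 138.
Repeatedly combine the two least-probable nodes; the expected code length is the sum of the merged weights.
merge 13/138 + 9/46 → 20/69
merge 20/69 + 49/138 → 89/138
merge 49/138 + 89/138 → 1
L = 20/69 + 89/138 + 1 = 89/46 ≈ 1.935 bits/symbol.

1.935 bits/symbol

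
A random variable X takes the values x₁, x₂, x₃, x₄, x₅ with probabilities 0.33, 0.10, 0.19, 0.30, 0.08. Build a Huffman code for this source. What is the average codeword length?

2.18 bits/symbol

Repeatedly combine the two least-probable nodes; the expected code length is the sum of the merged weights.
merge 2/25 + 1/10 → 9/50
merge 9/50 + 19/100 → 37/100
merge 3/10 + 33/100 → 63/100
merge 37/100 + 63/100 → 1
L = 9/50 + 37/100 + 63/100 + 1 = 109/50 = 2.18 bits/symbol.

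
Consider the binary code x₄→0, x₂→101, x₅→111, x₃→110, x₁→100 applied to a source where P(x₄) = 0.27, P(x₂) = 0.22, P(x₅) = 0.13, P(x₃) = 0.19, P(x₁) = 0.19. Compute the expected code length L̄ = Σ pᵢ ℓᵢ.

L̄ = Σ pᵢ·ℓᵢ = 0.27·1 + 0.22·3 + 0.13·3 + 0.19·3 + 0.19·3 = 2.46 bits/symbol.

2.46 bits/symbol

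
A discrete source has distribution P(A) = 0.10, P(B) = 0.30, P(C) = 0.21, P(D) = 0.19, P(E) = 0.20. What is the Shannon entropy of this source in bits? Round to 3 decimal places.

2.246 bits

H = −Σ pᵢ log₂ pᵢ.
−0.10·log₂(0.10) = 0.3322
−0.30·log₂(0.30) = 0.5211
−0.21·log₂(0.21) = 0.4728
−0.19·log₂(0.19) = 0.4552
−0.20·log₂(0.20) = 0.4644
Sum ≈ 2.2457 → 2.246 bits.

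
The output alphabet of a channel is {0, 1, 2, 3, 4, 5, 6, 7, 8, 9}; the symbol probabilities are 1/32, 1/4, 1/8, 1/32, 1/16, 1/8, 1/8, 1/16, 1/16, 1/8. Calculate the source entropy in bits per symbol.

3.0625 bits

Each probability is a power of 1/2, so log₂(1/p) is an integer.
H = Σ p·log₂(1/p) = 1/32·5 + 1/4·2 + 1/8·3 + 1/32·5 + 1/16·4 + 1/8·3 + 1/8·3 + 1/16·4 + 1/16·4 + 1/8·3 = 3.0625 bits.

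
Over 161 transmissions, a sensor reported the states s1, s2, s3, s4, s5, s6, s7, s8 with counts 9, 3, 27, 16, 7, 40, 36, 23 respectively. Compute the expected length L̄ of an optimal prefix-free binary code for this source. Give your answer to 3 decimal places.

Probabilities are the counts divided by 161.
Repeatedly combine the two least-probable nodes; the expected code length is the sum of the merged weights.
merge 3/161 + 1/23 → 10/161
merge 9/161 + 10/161 → 19/161
merge 16/161 + 19/161 → 5/23
merge 1/7 + 27/161 → 50/161
merge 5/23 + 36/161 → 71/161
merge 40/161 + 50/161 → 90/161
merge 71/161 + 90/161 → 1
L = 10/161 + 19/161 + 5/23 + 50/161 + 71/161 + 90/161 + 1 = 436/161 ≈ 2.708 bits/symbol.

2.708 bits/symbol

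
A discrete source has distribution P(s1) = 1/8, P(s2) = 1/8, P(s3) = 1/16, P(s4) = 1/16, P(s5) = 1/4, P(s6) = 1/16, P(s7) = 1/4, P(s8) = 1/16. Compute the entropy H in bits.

2.75 bits

Each probability is a power of 1/2, so log₂(1/p) is an integer.
H = Σ p·log₂(1/p) = 1/8·3 + 1/8·3 + 1/16·4 + 1/16·4 + 1/4·2 + 1/16·4 + 1/4·2 + 1/16·4 = 2.75 bits.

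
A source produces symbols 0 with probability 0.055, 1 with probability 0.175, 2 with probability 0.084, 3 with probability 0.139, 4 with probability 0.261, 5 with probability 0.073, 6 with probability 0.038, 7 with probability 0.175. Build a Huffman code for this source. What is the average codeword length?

Repeatedly combine the two least-probable nodes; the expected code length is the sum of the merged weights.
merge 19/500 + 11/200 → 93/1000
merge 73/1000 + 21/250 → 157/1000
merge 93/1000 + 139/1000 → 29/125
merge 157/1000 + 7/40 → 83/250
merge 7/40 + 29/125 → 407/1000
merge 261/1000 + 83/250 → 593/1000
merge 407/1000 + 593/1000 → 1
L = 93/1000 + 157/1000 + 29/125 + 83/250 + 407/1000 + 593/1000 + 1 = 1407/500 = 2.814 bits/symbol.

2.814 bits/symbol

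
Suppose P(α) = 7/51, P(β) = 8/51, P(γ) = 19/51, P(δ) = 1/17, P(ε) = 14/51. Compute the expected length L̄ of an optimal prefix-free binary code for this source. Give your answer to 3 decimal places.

2.176 bits/symbol

Repeatedly combine the two least-probable nodes; the expected code length is the sum of the merged weights.
merge 1/17 + 7/51 → 10/51
merge 8/51 + 10/51 → 6/17
merge 14/51 + 6/17 → 32/51
merge 19/51 + 32/51 → 1
L = 10/51 + 6/17 + 32/51 + 1 = 37/17 ≈ 2.176 bits/symbol.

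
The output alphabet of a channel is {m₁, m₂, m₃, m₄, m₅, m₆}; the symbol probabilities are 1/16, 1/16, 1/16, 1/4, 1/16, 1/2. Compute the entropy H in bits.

Each probability is a power of 1/2, so log₂(1/p) is an integer.
H = Σ p·log₂(1/p) = 1/16·4 + 1/16·4 + 1/16·4 + 1/4·2 + 1/16·4 + 1/2·1 = 2 bits.

2 bits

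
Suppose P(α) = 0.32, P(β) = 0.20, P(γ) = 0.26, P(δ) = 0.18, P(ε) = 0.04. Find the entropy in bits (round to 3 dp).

H = −Σ pᵢ log₂ pᵢ.
−0.32·log₂(0.32) = 0.5260
−0.20·log₂(0.20) = 0.4644
−0.26·log₂(0.26) = 0.5053
−0.18·log₂(0.18) = 0.4453
−0.04·log₂(0.04) = 0.1858
Sum ≈ 2.1268 → 2.127 bits.

2.127 bits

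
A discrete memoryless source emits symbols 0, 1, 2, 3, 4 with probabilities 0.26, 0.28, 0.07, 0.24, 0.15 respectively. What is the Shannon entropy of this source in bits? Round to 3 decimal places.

2.193 bits

H = −Σ pᵢ log₂ pᵢ.
−0.26·log₂(0.26) = 0.5053
−0.28·log₂(0.28) = 0.5142
−0.07·log₂(0.07) = 0.2686
−0.24·log₂(0.24) = 0.4941
−0.15·log₂(0.15) = 0.4105
Sum ≈ 2.1927 → 2.193 bits.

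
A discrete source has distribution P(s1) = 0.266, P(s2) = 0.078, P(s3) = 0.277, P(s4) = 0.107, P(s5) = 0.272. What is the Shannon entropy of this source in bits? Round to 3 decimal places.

H = −Σ pᵢ log₂ pᵢ.
−0.266·log₂(0.266) = 0.5082
−0.078·log₂(0.078) = 0.2871
−0.277·log₂(0.277) = 0.5130
−0.107·log₂(0.107) = 0.3450
−0.272·log₂(0.272) = 0.5109
Sum ≈ 2.1642 → 2.164 bits.

2.164 bits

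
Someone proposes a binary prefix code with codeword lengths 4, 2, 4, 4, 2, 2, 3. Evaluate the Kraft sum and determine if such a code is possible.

1.0625; no

With common denominator 2^4 = 16: Σ 2^(−ℓᵢ) = 1/16 + 4/16 + 1/16 + 1/16 + 4/16 + 4/16 + 2/16 = 17/16 = 1.0625.
Kraft's inequality requires Σ ≤ 1; here Σ = 1.0625 > 1, so no such prefix code exists.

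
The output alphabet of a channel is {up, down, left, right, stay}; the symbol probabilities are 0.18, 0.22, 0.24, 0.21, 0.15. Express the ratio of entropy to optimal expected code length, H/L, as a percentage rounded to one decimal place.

98.9%

Entropy H = −Σ p log₂ p ≈ 2.3034 bits.
Huffman merges: 3/20+9/50→33/100; 21/100+11/50→43/100; 6/25+33/100→57/100; 43/100+57/100→1. L = 233/100 ≈ 2.3300.
Efficiency = H/L = 2.3034/2.3300 = 98.9%.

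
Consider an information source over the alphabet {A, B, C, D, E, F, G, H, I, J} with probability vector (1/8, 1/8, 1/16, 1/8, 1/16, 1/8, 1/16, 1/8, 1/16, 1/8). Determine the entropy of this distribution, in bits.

Each probability is a power of 1/2, so log₂(1/p) is an integer.
H = Σ p·log₂(1/p) = 1/8·3 + 1/8·3 + 1/16·4 + 1/8·3 + 1/16·4 + 1/8·3 + 1/16·4 + 1/8·3 + 1/16·4 + 1/8·3 = 3.25 bits.

3.25 bits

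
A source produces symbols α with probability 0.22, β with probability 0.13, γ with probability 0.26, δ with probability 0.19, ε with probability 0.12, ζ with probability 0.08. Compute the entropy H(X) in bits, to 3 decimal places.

H = −Σ pᵢ log₂ pᵢ.
−0.22·log₂(0.22) = 0.4806
−0.13·log₂(0.13) = 0.3826
−0.26·log₂(0.26) = 0.5053
−0.19·log₂(0.19) = 0.4552
−0.12·log₂(0.12) = 0.3671
−0.08·log₂(0.08) = 0.2915
Sum ≈ 2.4823 → 2.482 bits.

2.482 bits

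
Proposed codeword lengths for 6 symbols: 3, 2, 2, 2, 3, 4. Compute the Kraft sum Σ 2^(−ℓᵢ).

With common denominator 2^4 = 16: Σ 2^(−ℓᵢ) = 2/16 + 4/16 + 4/16 + 4/16 + 2/16 + 1/16 = 17/16 = 1.0625.

1.0625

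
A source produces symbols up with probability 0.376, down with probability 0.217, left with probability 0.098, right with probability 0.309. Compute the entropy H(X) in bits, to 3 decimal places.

1.861 bits

H = −Σ pᵢ log₂ pᵢ.
−0.376·log₂(0.376) = 0.5306
−0.217·log₂(0.217) = 0.4783
−0.098·log₂(0.098) = 0.3284
−0.309·log₂(0.309) = 0.5235
Sum ≈ 1.8609 → 1.861 bits.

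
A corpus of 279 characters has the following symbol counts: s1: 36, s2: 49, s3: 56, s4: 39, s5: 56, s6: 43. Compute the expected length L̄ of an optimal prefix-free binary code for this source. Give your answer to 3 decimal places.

2.599 bits/symbol

Probabilities are the counts divided by 279.
Repeatedly combine the two least-probable nodes; the expected code length is the sum of the merged weights.
merge 4/31 + 13/93 → 25/93
merge 43/279 + 49/279 → 92/279
merge 56/279 + 56/279 → 112/279
merge 25/93 + 92/279 → 167/279
merge 112/279 + 167/279 → 1
L = 25/93 + 92/279 + 112/279 + 167/279 + 1 = 725/279 ≈ 2.599 bits/symbol.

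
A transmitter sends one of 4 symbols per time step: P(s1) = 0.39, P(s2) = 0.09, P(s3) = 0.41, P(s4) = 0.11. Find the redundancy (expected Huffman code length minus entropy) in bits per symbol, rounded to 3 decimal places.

Entropy H = −Σ p log₂ p ≈ 1.7201 bits.
Huffman merges: 9/100+11/100→1/5; 1/5+39/100→59/100; 41/100+59/100→1. L = 179/100 ≈ 1.7900.
L − H = 1.7900 − 1.7201 = 0.070 bits.

0.070 bits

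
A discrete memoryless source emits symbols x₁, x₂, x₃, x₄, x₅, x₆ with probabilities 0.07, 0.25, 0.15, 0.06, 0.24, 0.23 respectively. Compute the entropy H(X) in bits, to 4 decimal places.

2.4044 bits

H = −Σ pᵢ log₂ pᵢ.
−0.07·log₂(0.07) = 0.2686
−0.25·log₂(0.25) = 0.5000
−0.15·log₂(0.15) = 0.4105
−0.06·log₂(0.06) = 0.2435
−0.24·log₂(0.24) = 0.4941
−0.23·log₂(0.23) = 0.4877
Sum ≈ 2.4044 → 2.4044 bits.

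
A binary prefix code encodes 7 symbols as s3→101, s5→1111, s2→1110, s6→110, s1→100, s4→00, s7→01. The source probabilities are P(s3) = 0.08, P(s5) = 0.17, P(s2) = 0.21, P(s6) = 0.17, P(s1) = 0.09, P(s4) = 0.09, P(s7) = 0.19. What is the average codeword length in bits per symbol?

3.1 bits/symbol

L̄ = Σ pᵢ·ℓᵢ = 0.08·3 + 0.17·4 + 0.21·4 + 0.17·3 + 0.09·3 + 0.09·2 + 0.19·2 = 3.1 bits/symbol.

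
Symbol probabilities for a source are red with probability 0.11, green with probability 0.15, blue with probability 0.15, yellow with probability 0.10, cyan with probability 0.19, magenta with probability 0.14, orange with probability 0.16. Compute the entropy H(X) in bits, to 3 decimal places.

2.779 bits

H = −Σ pᵢ log₂ pᵢ.
−0.11·log₂(0.11) = 0.3503
−0.15·log₂(0.15) = 0.4105
−0.15·log₂(0.15) = 0.4105
−0.10·log₂(0.10) = 0.3322
−0.19·log₂(0.19) = 0.4552
−0.14·log₂(0.14) = 0.3971
−0.16·log₂(0.16) = 0.4230
Sum ≈ 2.7789 → 2.779 bits.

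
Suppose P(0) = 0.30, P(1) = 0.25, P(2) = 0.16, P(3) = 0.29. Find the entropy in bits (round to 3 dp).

1.962 bits

H = −Σ pᵢ log₂ pᵢ.
−0.30·log₂(0.30) = 0.5211
−0.25·log₂(0.25) = 0.5000
−0.16·log₂(0.16) = 0.4230
−0.29·log₂(0.29) = 0.5179
Sum ≈ 1.9620 → 1.962 bits.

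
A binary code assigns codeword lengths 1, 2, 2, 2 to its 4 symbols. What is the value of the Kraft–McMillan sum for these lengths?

With common denominator 2^2 = 4: Σ 2^(−ℓᵢ) = 2/4 + 1/4 + 1/4 + 1/4 = 5/4 = 1.25.

1.25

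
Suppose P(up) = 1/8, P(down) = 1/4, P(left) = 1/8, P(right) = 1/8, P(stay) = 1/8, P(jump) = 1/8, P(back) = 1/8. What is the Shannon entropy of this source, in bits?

Each probability is a power of 1/2, so log₂(1/p) is an integer.
H = Σ p·log₂(1/p) = 1/8·3 + 1/4·2 + 1/8·3 + 1/8·3 + 1/8·3 + 1/8·3 + 1/8·3 = 2.75 bits.

2.75 bits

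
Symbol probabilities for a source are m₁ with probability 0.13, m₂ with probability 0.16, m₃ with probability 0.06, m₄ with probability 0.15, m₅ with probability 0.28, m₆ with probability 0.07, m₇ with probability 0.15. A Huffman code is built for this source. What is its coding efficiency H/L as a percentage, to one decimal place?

98.6%

Entropy H = −Σ p log₂ p ≈ 2.6531 bits.
Huffman merges: 3/50+7/100→13/100; 13/100+13/100→13/50; 3/20+3/20→3/10; 4/25+13/50→21/50; 7/25+3/10→29/50; 21/50+29/50→1. L = 269/100 ≈ 2.6900.
Efficiency = H/L = 2.6531/2.6900 = 98.6%.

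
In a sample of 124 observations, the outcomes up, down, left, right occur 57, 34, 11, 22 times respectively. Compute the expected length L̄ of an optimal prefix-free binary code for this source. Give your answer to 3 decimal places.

1.806 bits/symbol

Probabilities are the counts divided by 124.
Repeatedly combine the two least-probable nodes; the expected code length is the sum of the merged weights.
merge 11/124 + 11/62 → 33/124
merge 33/124 + 17/62 → 67/124
merge 57/124 + 67/124 → 1
L = 33/124 + 67/124 + 1 = 56/31 ≈ 1.806 bits/symbol.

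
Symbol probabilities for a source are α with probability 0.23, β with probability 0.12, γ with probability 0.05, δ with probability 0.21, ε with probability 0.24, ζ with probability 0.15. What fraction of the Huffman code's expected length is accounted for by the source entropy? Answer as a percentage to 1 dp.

Entropy H = −Σ p log₂ p ≈ 2.4483 bits.
Huffman merges: 1/20+3/25→17/100; 3/20+17/100→8/25; 21/100+23/100→11/25; 6/25+8/25→14/25; 11/25+14/25→1. L = 249/100 ≈ 2.4900.
Efficiency = H/L = 2.4483/2.4900 = 98.3%.

98.3%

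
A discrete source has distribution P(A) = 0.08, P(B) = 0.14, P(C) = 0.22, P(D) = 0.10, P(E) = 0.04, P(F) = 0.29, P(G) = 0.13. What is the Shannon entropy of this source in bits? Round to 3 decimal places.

2.588 bits

H = −Σ pᵢ log₂ pᵢ.
−0.08·log₂(0.08) = 0.2915
−0.14·log₂(0.14) = 0.3971
−0.22·log₂(0.22) = 0.4806
−0.10·log₂(0.10) = 0.3322
−0.04·log₂(0.04) = 0.1858
−0.29·log₂(0.29) = 0.5179
−0.13·log₂(0.13) = 0.3826
Sum ≈ 2.5877 → 2.588 bits.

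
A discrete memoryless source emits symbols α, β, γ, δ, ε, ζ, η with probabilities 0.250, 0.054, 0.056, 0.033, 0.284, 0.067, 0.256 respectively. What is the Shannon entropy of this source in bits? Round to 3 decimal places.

H = −Σ pᵢ log₂ pᵢ.
−0.250·log₂(0.250) = 0.5000
−0.054·log₂(0.054) = 0.2274
−0.056·log₂(0.056) = 0.2329
−0.033·log₂(0.033) = 0.1624
−0.284·log₂(0.284) = 0.5158
−0.067·log₂(0.067) = 0.2613
−0.256·log₂(0.256) = 0.5032
Sum ≈ 2.4029 → 2.403 bits.

2.403 bits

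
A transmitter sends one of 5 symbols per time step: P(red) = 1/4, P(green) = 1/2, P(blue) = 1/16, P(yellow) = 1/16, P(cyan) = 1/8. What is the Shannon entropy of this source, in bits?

1.875 bits

Each probability is a power of 1/2, so log₂(1/p) is an integer.
H = Σ p·log₂(1/p) = 1/4·2 + 1/2·1 + 1/16·4 + 1/16·4 + 1/8·3 = 1.875 bits.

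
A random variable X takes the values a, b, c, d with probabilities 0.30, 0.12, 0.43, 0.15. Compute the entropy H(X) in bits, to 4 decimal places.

H = −Σ pᵢ log₂ pᵢ.
−0.30·log₂(0.30) = 0.5211
−0.12·log₂(0.12) = 0.3671
−0.43·log₂(0.43) = 0.5236
−0.15·log₂(0.15) = 0.4105
Sum ≈ 1.8223 → 1.8223 bits.

1.8223 bits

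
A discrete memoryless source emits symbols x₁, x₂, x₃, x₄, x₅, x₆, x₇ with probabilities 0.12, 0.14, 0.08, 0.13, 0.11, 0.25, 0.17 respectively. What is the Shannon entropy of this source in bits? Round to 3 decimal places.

2.723 bits

H = −Σ pᵢ log₂ pᵢ.
−0.12·log₂(0.12) = 0.3671
−0.14·log₂(0.14) = 0.3971
−0.08·log₂(0.08) = 0.2915
−0.13·log₂(0.13) = 0.3826
−0.11·log₂(0.11) = 0.3503
−0.25·log₂(0.25) = 0.5000
−0.17·log₂(0.17) = 0.4346
Sum ≈ 2.7232 → 2.723 bits.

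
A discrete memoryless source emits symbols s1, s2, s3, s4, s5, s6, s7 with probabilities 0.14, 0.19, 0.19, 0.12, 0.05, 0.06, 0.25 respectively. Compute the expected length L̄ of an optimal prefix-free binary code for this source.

2.67 bits/symbol

Repeatedly combine the two least-probable nodes; the expected code length is the sum of the merged weights.
merge 1/20 + 3/50 → 11/100
merge 11/100 + 3/25 → 23/100
merge 7/50 + 19/100 → 33/100
merge 19/100 + 23/100 → 21/50
merge 1/4 + 33/100 → 29/50
merge 21/50 + 29/50 → 1
L = 11/100 + 23/100 + 33/100 + 21/50 + 29/50 + 1 = 267/100 = 2.67 bits/symbol.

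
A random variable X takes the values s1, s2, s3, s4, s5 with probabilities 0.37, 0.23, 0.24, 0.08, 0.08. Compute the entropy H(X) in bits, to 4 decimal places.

2.0955 bits

H = −Σ pᵢ log₂ pᵢ.
−0.37·log₂(0.37) = 0.5307
−0.23·log₂(0.23) = 0.4877
−0.24·log₂(0.24) = 0.4941
−0.08·log₂(0.08) = 0.2915
−0.08·log₂(0.08) = 0.2915
Sum ≈ 2.0955 → 2.0955 bits.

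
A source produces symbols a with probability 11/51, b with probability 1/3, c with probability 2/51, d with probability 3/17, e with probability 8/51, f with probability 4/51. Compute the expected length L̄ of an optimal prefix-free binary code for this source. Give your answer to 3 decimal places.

2.392 bits/symbol

Repeatedly combine the two least-probable nodes; the expected code length is the sum of the merged weights.
merge 2/51 + 4/51 → 2/17
merge 2/17 + 8/51 → 14/51
merge 3/17 + 11/51 → 20/51
merge 14/51 + 1/3 → 31/51
merge 20/51 + 31/51 → 1
L = 2/17 + 14/51 + 20/51 + 31/51 + 1 = 122/51 ≈ 2.392 bits/symbol.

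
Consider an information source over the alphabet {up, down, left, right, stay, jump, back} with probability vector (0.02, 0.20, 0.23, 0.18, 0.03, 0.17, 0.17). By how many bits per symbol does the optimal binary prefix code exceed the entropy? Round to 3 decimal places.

0.089 bits

Entropy H = −Σ p log₂ p ≈ 2.5312 bits.
Huffman merges: 1/50+3/100→1/20; 1/20+17/100→11/50; 17/100+9/50→7/20; 1/5+11/50→21/50; 23/100+7/20→29/50; 21/50+29/50→1. L = 131/50 ≈ 2.6200.
L − H = 2.6200 − 2.5312 = 0.089 bits.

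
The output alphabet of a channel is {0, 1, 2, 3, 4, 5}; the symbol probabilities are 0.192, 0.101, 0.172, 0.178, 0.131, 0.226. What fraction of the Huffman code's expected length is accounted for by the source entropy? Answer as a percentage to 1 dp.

Entropy H = −Σ p log₂ p ≈ 2.5403 bits.
Huffman merges: 101/1000+131/1000→29/125; 43/250+89/500→7/20; 24/125+113/500→209/500; 29/125+7/20→291/500; 209/500+291/500→1. L = 1291/500 ≈ 2.5820.
Efficiency = H/L = 2.5403/2.5820 = 98.4%.

98.4%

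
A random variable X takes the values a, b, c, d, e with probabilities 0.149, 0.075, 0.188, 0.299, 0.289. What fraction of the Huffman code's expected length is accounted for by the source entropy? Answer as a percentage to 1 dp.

98.1%

Entropy H = −Σ p log₂ p ≈ 2.1812 bits.
Huffman merges: 3/40+149/1000→28/125; 47/250+28/125→103/250; 289/1000+299/1000→147/250; 103/250+147/250→1. L = 278/125 ≈ 2.2240.
Efficiency = H/L = 2.1812/2.2240 = 98.1%.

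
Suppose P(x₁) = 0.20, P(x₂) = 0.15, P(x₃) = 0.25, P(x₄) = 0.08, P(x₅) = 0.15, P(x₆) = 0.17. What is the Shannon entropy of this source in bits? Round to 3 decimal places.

2.512 bits

H = −Σ pᵢ log₂ pᵢ.
−0.20·log₂(0.20) = 0.4644
−0.15·log₂(0.15) = 0.4105
−0.25·log₂(0.25) = 0.5000
−0.08·log₂(0.08) = 0.2915
−0.15·log₂(0.15) = 0.4105
−0.17·log₂(0.17) = 0.4346
Sum ≈ 2.5116 → 2.512 bits.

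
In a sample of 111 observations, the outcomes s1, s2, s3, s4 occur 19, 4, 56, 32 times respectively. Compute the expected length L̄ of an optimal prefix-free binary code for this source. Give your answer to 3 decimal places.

1.703 bits/symbol

Probabilities are the counts divided by 111.
Repeatedly combine the two least-probable nodes; the expected code length is the sum of the merged weights.
merge 4/111 + 19/111 → 23/111
merge 23/111 + 32/111 → 55/111
merge 55/111 + 56/111 → 1
L = 23/111 + 55/111 + 1 = 63/37 ≈ 1.703 bits/symbol.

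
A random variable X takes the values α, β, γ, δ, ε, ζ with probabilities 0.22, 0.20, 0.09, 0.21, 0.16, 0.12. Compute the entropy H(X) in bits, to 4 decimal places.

2.5205 bits

H = −Σ pᵢ log₂ pᵢ.
−0.22·log₂(0.22) = 0.4806
−0.20·log₂(0.20) = 0.4644
−0.09·log₂(0.09) = 0.3127
−0.21·log₂(0.21) = 0.4728
−0.16·log₂(0.16) = 0.4230
−0.12·log₂(0.12) = 0.3671
Sum ≈ 2.5205 → 2.5205 bits.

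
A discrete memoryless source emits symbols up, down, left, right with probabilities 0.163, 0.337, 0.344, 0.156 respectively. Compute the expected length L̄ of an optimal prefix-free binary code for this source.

1.975 bits/symbol

Repeatedly combine the two least-probable nodes; the expected code length is the sum of the merged weights.
merge 39/250 + 163/1000 → 319/1000
merge 319/1000 + 337/1000 → 82/125
merge 43/125 + 82/125 → 1
L = 319/1000 + 82/125 + 1 = 79/40 = 1.975 bits/symbol.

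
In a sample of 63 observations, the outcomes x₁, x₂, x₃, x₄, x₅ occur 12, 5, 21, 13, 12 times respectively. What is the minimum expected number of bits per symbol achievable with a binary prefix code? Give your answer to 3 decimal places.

2.270 bits/symbol

Probabilities are the counts divided by 63.
Repeatedly combine the two least-probable nodes; the expected code length is the sum of the merged weights.
merge 5/63 + 4/21 → 17/63
merge 4/21 + 13/63 → 25/63
merge 17/63 + 1/3 → 38/63
merge 25/63 + 38/63 → 1
L = 17/63 + 25/63 + 38/63 + 1 = 143/63 ≈ 2.270 bits/symbol.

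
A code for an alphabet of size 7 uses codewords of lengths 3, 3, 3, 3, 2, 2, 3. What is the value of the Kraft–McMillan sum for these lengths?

1.125

With common denominator 2^3 = 8: Σ 2^(−ℓᵢ) = 1/8 + 1/8 + 1/8 + 1/8 + 2/8 + 2/8 + 1/8 = 9/8 = 1.125.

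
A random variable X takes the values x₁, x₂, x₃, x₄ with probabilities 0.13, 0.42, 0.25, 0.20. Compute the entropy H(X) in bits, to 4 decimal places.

1.8727 bits

H = −Σ pᵢ log₂ pᵢ.
−0.13·log₂(0.13) = 0.3826
−0.42·log₂(0.42) = 0.5256
−0.25·log₂(0.25) = 0.5000
−0.20·log₂(0.20) = 0.4644
Sum ≈ 1.8727 → 1.8727 bits.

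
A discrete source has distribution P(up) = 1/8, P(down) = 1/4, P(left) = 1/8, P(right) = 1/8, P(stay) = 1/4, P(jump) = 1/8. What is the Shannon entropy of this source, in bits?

2.5 bits

Each probability is a power of 1/2, so log₂(1/p) is an integer.
H = Σ p·log₂(1/p) = 1/8·3 + 1/4·2 + 1/8·3 + 1/8·3 + 1/4·2 + 1/8·3 = 2.5 bits.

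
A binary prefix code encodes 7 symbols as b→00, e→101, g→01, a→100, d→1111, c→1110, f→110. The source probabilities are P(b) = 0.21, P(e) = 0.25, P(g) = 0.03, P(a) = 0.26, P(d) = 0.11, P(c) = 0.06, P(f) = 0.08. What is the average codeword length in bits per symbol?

L̄ = Σ pᵢ·ℓᵢ = 0.21·2 + 0.25·3 + 0.03·2 + 0.26·3 + 0.11·4 + 0.06·4 + 0.08·3 = 2.93 bits/symbol.

2.93 bits/symbol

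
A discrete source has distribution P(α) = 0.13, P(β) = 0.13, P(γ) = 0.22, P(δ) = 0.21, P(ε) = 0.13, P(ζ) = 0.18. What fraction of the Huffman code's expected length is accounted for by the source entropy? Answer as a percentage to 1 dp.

99.1%

Entropy H = −Σ p log₂ p ≈ 2.5466 bits.
Huffman merges: 13/100+13/100→13/50; 13/100+9/50→31/100; 21/100+11/50→43/100; 13/50+31/100→57/100; 43/100+57/100→1. L = 257/100 ≈ 2.5700.
Efficiency = H/L = 2.5466/2.5700 = 99.1%.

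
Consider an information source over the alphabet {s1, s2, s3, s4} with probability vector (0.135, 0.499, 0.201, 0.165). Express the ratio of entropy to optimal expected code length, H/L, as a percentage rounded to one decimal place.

99.1%

Entropy H = −Σ p log₂ p ≈ 1.7846 bits.
Huffman merges: 27/200+33/200→3/10; 201/1000+3/10→501/1000; 499/1000+501/1000→1. L = 1801/1000 ≈ 1.8010.
Efficiency = H/L = 1.7846/1.8010 = 99.1%.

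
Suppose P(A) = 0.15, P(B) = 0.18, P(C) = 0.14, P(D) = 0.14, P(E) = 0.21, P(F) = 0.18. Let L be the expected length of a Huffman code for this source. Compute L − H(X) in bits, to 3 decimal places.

Entropy H = −Σ p log₂ p ≈ 2.5682 bits.
Huffman merges: 7/50+7/50→7/25; 3/20+9/50→33/100; 9/50+21/100→39/100; 7/25+33/100→61/100; 39/100+61/100→1. L = 261/100 ≈ 2.6100.
L − H = 2.6100 − 2.5682 = 0.042 bits.

0.042 bits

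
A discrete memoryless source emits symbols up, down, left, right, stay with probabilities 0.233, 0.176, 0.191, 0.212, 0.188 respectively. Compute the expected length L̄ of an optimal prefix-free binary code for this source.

2.364 bits/symbol

Repeatedly combine the two least-probable nodes; the expected code length is the sum of the merged weights.
merge 22/125 + 47/250 → 91/250
merge 191/1000 + 53/250 → 403/1000
merge 233/1000 + 91/250 → 597/1000
merge 403/1000 + 597/1000 → 1
L = 91/250 + 403/1000 + 597/1000 + 1 = 591/250 = 2.364 bits/symbol.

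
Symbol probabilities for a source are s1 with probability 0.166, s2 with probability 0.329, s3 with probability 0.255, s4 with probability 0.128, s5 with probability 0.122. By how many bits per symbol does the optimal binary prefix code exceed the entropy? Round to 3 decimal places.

0.040 bits

Entropy H = −Σ p log₂ p ≈ 2.2103 bits.
Huffman merges: 61/500+16/125→1/4; 83/500+1/4→52/125; 51/200+329/1000→73/125; 52/125+73/125→1. L = 9/4 ≈ 2.2500.
L − H = 2.2500 − 2.2103 = 0.040 bits.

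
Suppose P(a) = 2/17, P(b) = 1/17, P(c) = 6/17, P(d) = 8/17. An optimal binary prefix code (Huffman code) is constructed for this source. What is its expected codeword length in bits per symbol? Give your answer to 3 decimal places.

1.706 bits/symbol

Repeatedly combine the two least-probable nodes; the expected code length is the sum of the merged weights.
merge 1/17 + 2/17 → 3/17
merge 3/17 + 6/17 → 9/17
merge 8/17 + 9/17 → 1
L = 3/17 + 9/17 + 1 = 29/17 ≈ 1.706 bits/symbol.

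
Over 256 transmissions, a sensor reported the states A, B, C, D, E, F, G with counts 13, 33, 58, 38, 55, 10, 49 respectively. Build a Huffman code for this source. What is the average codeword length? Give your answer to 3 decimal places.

Probabilities are the counts divided by 256.
Repeatedly combine the two least-probable nodes; the expected code length is the sum of the merged weights.
merge 5/128 + 13/256 → 23/256
merge 23/256 + 33/256 → 7/32
merge 19/128 + 49/256 → 87/256
merge 55/256 + 7/32 → 111/256
merge 29/128 + 87/256 → 145/256
merge 111/256 + 145/256 → 1
L = 23/256 + 7/32 + 87/256 + 111/256 + 145/256 + 1 = 339/128 ≈ 2.648 bits/symbol.

2.648 bits/symbol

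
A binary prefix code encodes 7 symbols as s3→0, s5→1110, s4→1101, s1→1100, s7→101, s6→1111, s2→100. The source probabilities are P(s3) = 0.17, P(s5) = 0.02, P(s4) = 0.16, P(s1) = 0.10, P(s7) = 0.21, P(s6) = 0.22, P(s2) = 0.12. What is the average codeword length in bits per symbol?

3.16 bits/symbol

L̄ = Σ pᵢ·ℓᵢ = 0.17·1 + 0.02·4 + 0.16·4 + 0.10·4 + 0.21·3 + 0.22·4 + 0.12·3 = 3.16 bits/symbol.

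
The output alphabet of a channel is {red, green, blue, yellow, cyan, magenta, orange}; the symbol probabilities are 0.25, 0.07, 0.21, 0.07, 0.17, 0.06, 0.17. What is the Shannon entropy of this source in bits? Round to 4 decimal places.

2.6226 bits

H = −Σ pᵢ log₂ pᵢ.
−0.25·log₂(0.25) = 0.5000
−0.07·log₂(0.07) = 0.2686
−0.21·log₂(0.21) = 0.4728
−0.07·log₂(0.07) = 0.2686
−0.17·log₂(0.17) = 0.4346
−0.06·log₂(0.06) = 0.2435
−0.17·log₂(0.17) = 0.4346
Sum ≈ 2.6226 → 2.6226 bits.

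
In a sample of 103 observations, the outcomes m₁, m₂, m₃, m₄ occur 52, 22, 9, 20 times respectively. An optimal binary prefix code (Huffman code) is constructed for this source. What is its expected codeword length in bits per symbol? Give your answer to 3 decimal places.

Probabilities are the counts divided by 103.
Repeatedly combine the two least-probable nodes; the expected code length is the sum of the merged weights.
merge 9/103 + 20/103 → 29/103
merge 22/103 + 29/103 → 51/103
merge 51/103 + 52/103 → 1
L = 29/103 + 51/103 + 1 = 183/103 ≈ 1.777 bits/symbol.

1.777 bits/symbol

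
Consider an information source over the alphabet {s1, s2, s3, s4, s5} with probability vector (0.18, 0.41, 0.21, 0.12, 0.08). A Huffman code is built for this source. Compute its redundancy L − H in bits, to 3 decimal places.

Entropy H = −Σ p log₂ p ≈ 2.1041 bits.
Huffman merges: 2/25+3/25→1/5; 9/50+1/5→19/50; 21/100+19/50→59/100; 41/100+59/100→1. L = 217/100 ≈ 2.1700.
L − H = 2.1700 − 2.1041 = 0.066 bits.

0.066 bits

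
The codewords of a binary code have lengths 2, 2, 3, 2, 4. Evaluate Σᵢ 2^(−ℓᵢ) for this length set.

With common denominator 2^4 = 16: Σ 2^(−ℓᵢ) = 4/16 + 4/16 + 2/16 + 4/16 + 1/16 = 15/16 = 0.9375.

0.9375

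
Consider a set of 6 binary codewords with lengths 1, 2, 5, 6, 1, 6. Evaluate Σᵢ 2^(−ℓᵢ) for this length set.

With common denominator 2^6 = 64: Σ 2^(−ℓᵢ) = 32/64 + 16/64 + 2/64 + 1/64 + 32/64 + 1/64 = 84/64 = 1.3125.

1.3125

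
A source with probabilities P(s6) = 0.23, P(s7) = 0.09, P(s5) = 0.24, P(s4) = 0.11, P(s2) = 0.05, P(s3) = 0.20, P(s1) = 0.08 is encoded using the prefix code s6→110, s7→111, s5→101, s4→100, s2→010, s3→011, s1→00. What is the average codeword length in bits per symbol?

2.92 bits/symbol

L̄ = Σ pᵢ·ℓᵢ = 0.23·3 + 0.09·3 + 0.24·3 + 0.11·3 + 0.05·3 + 0.20·3 + 0.08·2 = 2.92 bits/symbol.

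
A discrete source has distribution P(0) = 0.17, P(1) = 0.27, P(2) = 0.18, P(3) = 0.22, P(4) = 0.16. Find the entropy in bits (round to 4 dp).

H = −Σ pᵢ log₂ pᵢ.
−0.17·log₂(0.17) = 0.4346
−0.27·log₂(0.27) = 0.5100
−0.18·log₂(0.18) = 0.4453
−0.22·log₂(0.22) = 0.4806
−0.16·log₂(0.16) = 0.4230
Sum ≈ 2.2935 → 2.2935 bits.

2.2935 bits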